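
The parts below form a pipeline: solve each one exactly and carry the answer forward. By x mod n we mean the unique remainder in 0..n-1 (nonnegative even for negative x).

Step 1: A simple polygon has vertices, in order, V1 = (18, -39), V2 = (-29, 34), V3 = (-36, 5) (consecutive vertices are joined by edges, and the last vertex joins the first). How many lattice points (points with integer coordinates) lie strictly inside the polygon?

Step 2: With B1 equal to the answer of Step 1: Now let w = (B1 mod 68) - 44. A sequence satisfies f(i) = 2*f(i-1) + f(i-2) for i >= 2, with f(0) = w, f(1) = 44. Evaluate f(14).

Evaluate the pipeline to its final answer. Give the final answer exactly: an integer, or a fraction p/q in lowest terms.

Step 1: cross terms: (18*34 - -29*-39)=-519, (-29*5 - -36*34)=1079, (-36*-39 - 18*5)=1314; twice the area = |1874| = 1874; area = 937; boundary points = 1 + 1 + 2 = 4; strictly interior points = area - boundary/2 + 1 = 936; answer 936
Step 2: B1 = 936; w = 8; f(2) = 2*(44) + 1*(8) = 96; iterating: f(2)=96, f(3)=236, f(4)=568, f(5)=1372, f(6)=3312, f(7)=7996, f(8)=19304, f(9)=46604, f(10)=112512, f(11)=271628, f(12)=655768, f(13)=1583164, f(14)=3822096; answer 3822096

3822096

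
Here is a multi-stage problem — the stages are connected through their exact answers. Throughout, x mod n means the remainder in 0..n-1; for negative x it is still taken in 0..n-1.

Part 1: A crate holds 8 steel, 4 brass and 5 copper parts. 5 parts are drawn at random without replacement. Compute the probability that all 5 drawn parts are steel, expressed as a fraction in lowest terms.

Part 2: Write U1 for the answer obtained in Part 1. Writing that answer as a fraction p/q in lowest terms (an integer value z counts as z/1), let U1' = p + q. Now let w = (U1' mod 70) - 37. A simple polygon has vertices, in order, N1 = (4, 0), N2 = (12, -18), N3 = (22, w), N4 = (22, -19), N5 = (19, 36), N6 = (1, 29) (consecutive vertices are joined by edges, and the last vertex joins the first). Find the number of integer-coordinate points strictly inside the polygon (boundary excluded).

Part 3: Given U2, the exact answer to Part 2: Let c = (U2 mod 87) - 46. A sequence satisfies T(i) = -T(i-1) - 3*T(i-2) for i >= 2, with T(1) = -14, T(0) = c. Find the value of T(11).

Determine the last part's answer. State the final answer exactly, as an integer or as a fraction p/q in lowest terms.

Part 1: total draws C(17,5) = 6188; favorable C(8,5) = 56; P = 2/221; answer 2/221
Part 2: U1 = 2/221; threaded value p + q = 223; w = -24; cross terms: (4*-18 - 12*0)=-72, (12*-24 - 22*-18)=108, (22*-19 - 22*-24)=110, (22*36 - 19*-19)=1153, (19*29 - 1*36)=515, (1*0 - 4*29)=-116; twice the area = |1698| = 1698; area = 849; boundary points = 2 + 2 + 5 + 1 + 1 + 1 = 12; strictly interior points = area - boundary/2 + 1 = 844; answer 844
Part 3: U2 = 844; c = 15; T(2) = -1*(-14) - 3*(15) = -31; iterating: T(2)=-31, T(3)=73, T(4)=20, T(5)=-239, T(6)=179, T(7)=538, T(8)=-1075, T(9)=-539, T(10)=3764, T(11)=-2147; answer -2147

-2147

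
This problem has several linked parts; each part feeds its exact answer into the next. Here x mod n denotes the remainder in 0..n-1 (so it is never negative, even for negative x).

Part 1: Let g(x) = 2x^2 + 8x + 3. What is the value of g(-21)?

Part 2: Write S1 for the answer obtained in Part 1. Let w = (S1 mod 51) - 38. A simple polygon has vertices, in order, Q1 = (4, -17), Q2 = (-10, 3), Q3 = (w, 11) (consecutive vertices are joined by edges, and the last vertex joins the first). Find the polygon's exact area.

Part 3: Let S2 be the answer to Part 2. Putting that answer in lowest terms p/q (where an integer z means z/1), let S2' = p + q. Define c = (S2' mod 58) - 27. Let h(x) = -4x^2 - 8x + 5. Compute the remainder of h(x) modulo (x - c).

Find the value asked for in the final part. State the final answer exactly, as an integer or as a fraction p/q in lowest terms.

Part 1: 2*(-21)^2 + 8*(-21)^1 + 3 = (882) + (-168) + (3) = 717; answer 717
Part 2: S1 = 717; w = -35; cross terms: (4*3 - -10*-17)=-158, (-10*11 - -35*3)=-5, (-35*-17 - 4*11)=551; twice the area = |388| = 388; area = 194; answer 194
Part 3: S2 = 194; threaded value p + q = 195; c = -6; remainder = value at the root: -4*(-6)^2 - 8*(-6)^1 + 5 = (-144) + (48) + (5) = -91; answer -91

-91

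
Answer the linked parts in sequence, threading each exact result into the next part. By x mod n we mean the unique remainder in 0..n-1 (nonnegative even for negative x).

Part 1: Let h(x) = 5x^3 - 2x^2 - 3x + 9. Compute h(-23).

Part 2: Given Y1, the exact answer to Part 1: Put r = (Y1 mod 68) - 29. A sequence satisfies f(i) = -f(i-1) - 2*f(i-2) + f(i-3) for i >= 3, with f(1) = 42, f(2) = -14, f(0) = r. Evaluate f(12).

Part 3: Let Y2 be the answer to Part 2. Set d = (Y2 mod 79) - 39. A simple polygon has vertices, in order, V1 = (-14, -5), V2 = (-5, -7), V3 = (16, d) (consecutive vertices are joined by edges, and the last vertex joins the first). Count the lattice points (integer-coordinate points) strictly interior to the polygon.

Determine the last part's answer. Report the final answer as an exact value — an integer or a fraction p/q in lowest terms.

60

Part 1: 5*(-23)^3 - 2*(-23)^2 - 3*(-23)^1 + 9 = (-60835) + (-1058) + (69) + (9) = -61815; answer -61815
Part 2: Y1 = -61815; r = 36; f(3) = -1*(-14) - 2*(42) + 1*(36) = -34; iterating: f(3)=-34, f(4)=104, f(5)=-50, f(6)=-192, f(7)=396, f(8)=-62, f(9)=-922, f(10)=1442, f(11)=340, f(12)=-4146; answer -4146
Part 3: Y2 = -4146; d = 2; cross terms: (-14*-7 - -5*-5)=73, (-5*2 - 16*-7)=102, (16*-5 - -14*2)=-52; twice the area = |123| = 123; area = 123/2; boundary points = 1 + 3 + 1 = 5; strictly interior points = area - boundary/2 + 1 = 60; answer 60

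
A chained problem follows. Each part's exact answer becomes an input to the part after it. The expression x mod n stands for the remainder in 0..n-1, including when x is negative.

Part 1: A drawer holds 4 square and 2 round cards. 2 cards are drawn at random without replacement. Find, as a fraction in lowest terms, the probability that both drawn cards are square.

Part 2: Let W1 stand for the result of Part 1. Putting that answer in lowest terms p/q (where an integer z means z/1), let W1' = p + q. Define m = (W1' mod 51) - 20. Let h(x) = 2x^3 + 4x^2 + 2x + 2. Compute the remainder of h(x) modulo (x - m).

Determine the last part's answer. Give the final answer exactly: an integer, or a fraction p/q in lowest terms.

Part 1: total draws C(6,2) = 15; favorable C(4,2) = 6; P = 2/5; answer 2/5
Part 2: W1 = 2/5; threaded value p + q = 7; m = -13; remainder = value at the root: 2*(-13)^3 + 4*(-13)^2 + 2*(-13)^1 + 2 = (-4394) + (676) + (-26) + (2) = -3742; answer -3742

-3742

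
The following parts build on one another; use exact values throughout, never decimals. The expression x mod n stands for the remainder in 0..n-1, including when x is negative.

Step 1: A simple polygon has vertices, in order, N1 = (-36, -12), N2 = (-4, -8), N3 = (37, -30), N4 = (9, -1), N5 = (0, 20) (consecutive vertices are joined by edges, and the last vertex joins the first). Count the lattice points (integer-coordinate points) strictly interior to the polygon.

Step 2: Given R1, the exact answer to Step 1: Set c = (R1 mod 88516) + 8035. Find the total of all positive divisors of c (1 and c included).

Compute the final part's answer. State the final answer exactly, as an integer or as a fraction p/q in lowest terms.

16464

Step 1: cross terms: (-36*-8 - -4*-12)=240, (-4*-30 - 37*-8)=416, (37*-1 - 9*-30)=233, (9*20 - 0*-1)=180, (0*-12 - -36*20)=720; twice the area = |1789| = 1789; area = 1789/2; boundary points = 4 + 1 + 1 + 3 + 4 = 13; strictly interior points = area - boundary/2 + 1 = 889; answer 889
Step 2: R1 = 889; c = 8924; 8924 = 2^2 * 23 * 97; sigma = (1 + 2 + 4) * (1 + 23) * (1 + 97) = 7 * 24 * 98 = 16464; answer 16464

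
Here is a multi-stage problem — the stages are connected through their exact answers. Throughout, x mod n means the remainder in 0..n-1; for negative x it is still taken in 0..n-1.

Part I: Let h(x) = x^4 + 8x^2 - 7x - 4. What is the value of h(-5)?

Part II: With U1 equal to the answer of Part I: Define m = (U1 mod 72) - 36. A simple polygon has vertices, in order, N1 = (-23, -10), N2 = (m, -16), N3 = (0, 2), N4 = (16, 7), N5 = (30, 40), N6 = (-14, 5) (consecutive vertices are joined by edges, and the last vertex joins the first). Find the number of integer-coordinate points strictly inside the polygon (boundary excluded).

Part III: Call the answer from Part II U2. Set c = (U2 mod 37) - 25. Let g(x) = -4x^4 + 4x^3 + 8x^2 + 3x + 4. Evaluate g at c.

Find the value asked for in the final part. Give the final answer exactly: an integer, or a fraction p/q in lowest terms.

Part I: 1*(-5)^4 + 8*(-5)^2 - 7*(-5)^1 - 4 = (625) + (200) + (35) + (-4) = 856; answer 856
Part II: U1 = 856; m = 28; cross terms: (-23*-16 - 28*-10)=648, (28*2 - 0*-16)=56, (0*7 - 16*2)=-32, (16*40 - 30*7)=430, (30*5 - -14*40)=710, (-14*-10 - -23*5)=255; twice the area = |2067| = 2067; area = 2067/2; boundary points = 3 + 2 + 1 + 1 + 1 + 3 = 11; strictly interior points = area - boundary/2 + 1 = 1029; answer 1029
Part III: U2 = 1029; c = 5; -4*(5)^4 + 4*(5)^3 + 8*(5)^2 + 3*(5)^1 + 4 = (-2500) + (500) + (200) + (15) + (4) = -1781; answer -1781

-1781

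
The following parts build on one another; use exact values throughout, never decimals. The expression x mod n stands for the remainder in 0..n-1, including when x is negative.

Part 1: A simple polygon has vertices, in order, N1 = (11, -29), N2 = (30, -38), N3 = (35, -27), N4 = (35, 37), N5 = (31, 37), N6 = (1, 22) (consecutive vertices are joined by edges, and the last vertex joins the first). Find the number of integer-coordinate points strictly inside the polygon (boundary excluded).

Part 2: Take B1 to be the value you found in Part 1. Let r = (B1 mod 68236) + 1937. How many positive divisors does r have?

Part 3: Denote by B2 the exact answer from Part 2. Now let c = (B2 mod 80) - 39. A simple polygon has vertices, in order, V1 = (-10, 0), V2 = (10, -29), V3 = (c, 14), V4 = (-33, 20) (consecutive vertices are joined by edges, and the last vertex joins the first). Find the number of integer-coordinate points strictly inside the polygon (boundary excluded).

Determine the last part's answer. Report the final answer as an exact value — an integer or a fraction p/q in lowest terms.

175

Part 1: cross terms: (11*-38 - 30*-29)=452, (30*-27 - 35*-38)=520, (35*37 - 35*-27)=2240, (35*37 - 31*37)=148, (31*22 - 1*37)=645, (1*-29 - 11*22)=-271; twice the area = |3734| = 3734; area = 1867; boundary points = 1 + 1 + 64 + 4 + 15 + 1 = 86; strictly interior points = area - boundary/2 + 1 = 1825; answer 1825
Part 2: B1 = 1825; r = 3762; 3762 = 2 * 3^2 * 11 * 19; number of divisors = (1+1) * (2+1) * (1+1) * (1+1) = 24; answer 24
Part 3: B2 = 24; c = -15; cross terms: (-10*-29 - 10*0)=290, (10*14 - -15*-29)=-295, (-15*20 - -33*14)=162, (-33*0 - -10*20)=200; twice the area = |357| = 357; area = 357/2; boundary points = 1 + 1 + 6 + 1 = 9; strictly interior points = area - boundary/2 + 1 = 175; answer 175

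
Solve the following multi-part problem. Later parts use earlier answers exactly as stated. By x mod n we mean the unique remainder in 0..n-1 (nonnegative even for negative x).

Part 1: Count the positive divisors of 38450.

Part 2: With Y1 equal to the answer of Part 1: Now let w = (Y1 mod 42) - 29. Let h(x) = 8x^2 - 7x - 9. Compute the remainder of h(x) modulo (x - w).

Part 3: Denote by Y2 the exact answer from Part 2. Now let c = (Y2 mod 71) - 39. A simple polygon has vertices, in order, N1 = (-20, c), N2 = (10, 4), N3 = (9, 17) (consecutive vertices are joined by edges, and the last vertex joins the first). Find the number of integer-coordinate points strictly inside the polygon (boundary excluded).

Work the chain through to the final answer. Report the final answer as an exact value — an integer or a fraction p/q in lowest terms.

Part 1: 38450 = 2 * 5^2 * 769; number of divisors = (1+1) * (2+1) * (1+1) = 12; answer 12
Part 2: Y1 = 12; w = -17; remainder = value at the root: 8*(-17)^2 - 7*(-17)^1 - 9 = (2312) + (119) + (-9) = 2422; answer 2422
Part 3: Y2 = 2422; c = -31; cross terms: (-20*4 - 10*-31)=230, (10*17 - 9*4)=134, (9*-31 - -20*17)=61; twice the area = |425| = 425; area = 425/2; boundary points = 5 + 1 + 1 = 7; strictly interior points = area - boundary/2 + 1 = 210; answer 210

210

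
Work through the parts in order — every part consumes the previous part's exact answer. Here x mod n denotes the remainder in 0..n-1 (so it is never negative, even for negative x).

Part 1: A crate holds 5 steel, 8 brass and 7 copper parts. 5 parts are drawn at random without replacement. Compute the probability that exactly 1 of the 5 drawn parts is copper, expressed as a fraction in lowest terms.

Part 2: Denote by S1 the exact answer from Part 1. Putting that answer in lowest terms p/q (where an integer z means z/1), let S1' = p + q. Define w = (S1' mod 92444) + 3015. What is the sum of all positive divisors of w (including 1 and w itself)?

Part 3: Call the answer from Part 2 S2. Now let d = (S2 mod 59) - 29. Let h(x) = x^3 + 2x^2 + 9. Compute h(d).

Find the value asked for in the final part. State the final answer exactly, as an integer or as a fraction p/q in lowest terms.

Part 1: total draws C(20,5) = 15504; favorable C(7,1)*C(13,4) = 5005; P = 5005/15504; answer 5005/15504
Part 2: S1 = 5005/15504; threaded value p + q = 20509; w = 23524; 23524 = 2^2 * 5881; sigma = (1 + 2 + 4) * (1 + 5881) = 7 * 5882 = 41174; answer 41174
Part 3: S2 = 41174; d = 22; 1*(22)^3 + 2*(22)^2 + 9 = (10648) + (968) + (9) = 11625; answer 11625

11625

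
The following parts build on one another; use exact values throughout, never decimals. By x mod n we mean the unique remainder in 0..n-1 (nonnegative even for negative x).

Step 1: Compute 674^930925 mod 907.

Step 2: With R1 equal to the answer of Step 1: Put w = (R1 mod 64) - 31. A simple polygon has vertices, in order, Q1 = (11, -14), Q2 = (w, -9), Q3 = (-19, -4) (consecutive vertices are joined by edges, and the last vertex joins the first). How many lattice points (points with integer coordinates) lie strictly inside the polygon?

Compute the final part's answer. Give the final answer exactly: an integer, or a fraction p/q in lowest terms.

0

Step 1: squarings mod 907: 674^1=674, 674^2=776, 674^4=835, 674^8=649, 674^16=353, 674^32=350, 674^64=55, 674^128=304, 674^256=809, 674^512=534, 674^1024=358, 674^2048=277, 674^4096=541, 674^8192=627, 674^16384=398, 674^32768=586, 674^65536=550, 674^131072=469, 674^262144=467, 674^524288=409; 674^930925 = 674^1 * 674^4 * 674^8 * 674^32 * 674^64 * 674^1024 * 674^4096 * 674^8192 * 674^131072 * 674^262144 * 674^524288 = 668 (mod 907); answer 668
Step 2: R1 = 668; w = -3; cross terms: (11*-9 - -3*-14)=-141, (-3*-4 - -19*-9)=-159, (-19*-14 - 11*-4)=310; twice the area = |10| = 10; area = 5; boundary points = 1 + 1 + 10 = 12; strictly interior points = area - boundary/2 + 1 = 0; answer 0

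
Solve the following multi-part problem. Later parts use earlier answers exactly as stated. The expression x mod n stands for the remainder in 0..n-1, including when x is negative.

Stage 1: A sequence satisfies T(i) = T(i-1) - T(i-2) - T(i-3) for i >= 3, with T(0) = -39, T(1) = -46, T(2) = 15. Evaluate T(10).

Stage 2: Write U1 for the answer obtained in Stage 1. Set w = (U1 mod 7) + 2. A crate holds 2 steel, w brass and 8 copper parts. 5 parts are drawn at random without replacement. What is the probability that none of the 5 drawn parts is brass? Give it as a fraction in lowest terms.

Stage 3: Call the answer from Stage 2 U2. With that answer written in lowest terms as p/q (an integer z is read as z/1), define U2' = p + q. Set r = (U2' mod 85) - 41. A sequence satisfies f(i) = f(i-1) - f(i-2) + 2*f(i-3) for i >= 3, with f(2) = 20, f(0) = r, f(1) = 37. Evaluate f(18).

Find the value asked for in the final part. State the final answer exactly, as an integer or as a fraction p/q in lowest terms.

-3121

Stage 1: T(3) = 1*(15) - 1*(-46) - 1*(-39) = 100; iterating: T(3)=100, T(4)=131, T(5)=16, T(6)=-215, T(7)=-362, T(8)=-163, T(9)=414, T(10)=939; answer 939
Stage 2: U1 = 939; w = 3; total draws C(13,5) = 1287; favorable C(10,5) = 252; P = 28/143; answer 28/143
Stage 3: U2 = 28/143; threaded value p + q = 171; r = -40; f(3) = 1*(20) - 1*(37) + 2*(-40) = -97; iterating: f(3)=-97, f(4)=-43, f(5)=94, f(6)=-57, f(7)=-237, f(8)=8, f(9)=131, f(10)=-351, f(11)=-466, f(12)=147, f(13)=-89, f(14)=-1168, f(15)=-785, f(16)=205, f(17)=-1346, f(18)=-3121; answer -3121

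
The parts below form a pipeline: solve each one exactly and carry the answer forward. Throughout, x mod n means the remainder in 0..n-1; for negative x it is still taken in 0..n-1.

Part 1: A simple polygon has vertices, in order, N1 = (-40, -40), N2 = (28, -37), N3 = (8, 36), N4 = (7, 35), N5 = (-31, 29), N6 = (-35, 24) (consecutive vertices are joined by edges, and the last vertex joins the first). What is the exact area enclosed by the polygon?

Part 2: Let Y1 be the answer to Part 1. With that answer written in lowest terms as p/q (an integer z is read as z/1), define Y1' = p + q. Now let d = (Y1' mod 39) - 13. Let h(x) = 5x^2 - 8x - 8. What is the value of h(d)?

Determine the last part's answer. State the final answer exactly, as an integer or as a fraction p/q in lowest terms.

-11

Part 1: cross terms: (-40*-37 - 28*-40)=2600, (28*36 - 8*-37)=1304, (8*35 - 7*36)=28, (7*29 - -31*35)=1288, (-31*24 - -35*29)=271, (-35*-40 - -40*24)=2360; twice the area = |7851| = 7851; area = 7851/2; answer 7851/2
Part 2: Y1 = 7851/2; threaded value p + q = 7853; d = 1; 5*(1)^2 - 8*(1)^1 - 8 = (5) + (-8) + (-8) = -11; answer -11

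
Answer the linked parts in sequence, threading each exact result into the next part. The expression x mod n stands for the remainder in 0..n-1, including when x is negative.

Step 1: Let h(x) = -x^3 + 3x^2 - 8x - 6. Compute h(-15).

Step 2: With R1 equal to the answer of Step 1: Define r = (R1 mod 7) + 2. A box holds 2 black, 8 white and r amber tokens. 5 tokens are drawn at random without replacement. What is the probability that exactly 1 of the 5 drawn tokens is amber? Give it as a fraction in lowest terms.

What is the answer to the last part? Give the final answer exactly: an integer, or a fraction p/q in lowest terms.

10/51

Step 1: -1*(-15)^3 + 3*(-15)^2 - 8*(-15)^1 - 6 = (3375) + (675) + (120) + (-6) = 4164; answer 4164
Step 2: R1 = 4164; r = 8; total draws C(18,5) = 8568; favorable C(8,1)*C(10,4) = 1680; P = 10/51; answer 10/51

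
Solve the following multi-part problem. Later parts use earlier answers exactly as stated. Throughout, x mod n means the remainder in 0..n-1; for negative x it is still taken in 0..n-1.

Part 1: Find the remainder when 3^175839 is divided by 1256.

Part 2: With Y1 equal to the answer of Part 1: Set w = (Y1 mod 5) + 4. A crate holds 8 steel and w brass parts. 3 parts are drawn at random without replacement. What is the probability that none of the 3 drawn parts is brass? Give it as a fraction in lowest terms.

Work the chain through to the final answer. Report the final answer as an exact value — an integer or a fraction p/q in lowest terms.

Part 1: squarings mod 1256: 3^1=3, 3^2=9, 3^4=81, 3^8=281, 3^16=1089, 3^32=257, 3^64=737, 3^128=577, 3^256=89, 3^512=385, 3^1024=17, 3^2048=289, 3^4096=625, 3^8192=9, 3^16384=81, 3^32768=281, 3^65536=1089, 3^131072=257; 3^175839 = 3^1 * 3^2 * 3^4 * 3^8 * 3^16 * 3^64 * 3^128 * 3^512 * 3^1024 * 3^2048 * 3^8192 * 3^32768 * 3^131072 = 275 (mod 1256); answer 275
Part 2: Y1 = 275; w = 4; total draws C(12,3) = 220; favorable C(8,3) = 56; P = 14/55; answer 14/55

14/55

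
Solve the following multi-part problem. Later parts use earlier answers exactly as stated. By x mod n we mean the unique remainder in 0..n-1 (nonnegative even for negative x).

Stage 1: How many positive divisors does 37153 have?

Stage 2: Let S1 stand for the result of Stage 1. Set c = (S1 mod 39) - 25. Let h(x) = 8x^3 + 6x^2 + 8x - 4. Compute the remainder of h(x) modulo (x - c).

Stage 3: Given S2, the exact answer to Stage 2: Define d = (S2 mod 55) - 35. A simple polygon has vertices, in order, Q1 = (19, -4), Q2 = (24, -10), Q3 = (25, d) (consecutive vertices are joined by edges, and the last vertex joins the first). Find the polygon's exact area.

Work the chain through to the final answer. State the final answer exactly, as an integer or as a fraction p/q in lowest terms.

68

Stage 1: 37153 = 53 * 701; number of divisors = (1+1) * (1+1) = 4; answer 4
Stage 2: S1 = 4; c = -21; remainder = value at the root: 8*(-21)^3 + 6*(-21)^2 + 8*(-21)^1 - 4 = (-74088) + (2646) + (-168) + (-4) = -71614; answer -71614
Stage 3: S2 = -71614; d = 16; cross terms: (19*-10 - 24*-4)=-94, (24*16 - 25*-10)=634, (25*-4 - 19*16)=-404; twice the area = |136| = 136; area = 68; answer 68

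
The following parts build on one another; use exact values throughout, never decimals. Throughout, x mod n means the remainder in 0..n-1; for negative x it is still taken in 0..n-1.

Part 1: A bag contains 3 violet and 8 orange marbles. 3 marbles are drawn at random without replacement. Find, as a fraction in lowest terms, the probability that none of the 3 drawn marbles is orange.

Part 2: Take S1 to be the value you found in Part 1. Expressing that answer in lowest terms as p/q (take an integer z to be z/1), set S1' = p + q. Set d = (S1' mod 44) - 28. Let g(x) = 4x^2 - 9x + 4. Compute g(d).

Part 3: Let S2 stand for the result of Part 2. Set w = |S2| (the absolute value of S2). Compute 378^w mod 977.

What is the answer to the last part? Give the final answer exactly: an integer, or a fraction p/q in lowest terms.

Part 1: total draws C(11,3) = 165; favorable C(3,3) = 1; P = 1/165; answer 1/165
Part 2: S1 = 1/165; threaded value p + q = 166; d = 6; 4*(6)^2 - 9*(6)^1 + 4 = (144) + (-54) + (4) = 94; answer 94
Part 3: S2 = 94; w = 94; squarings mod 977: 378^1=378, 378^2=242, 378^4=921, 378^8=205, 378^16=14, 378^32=196, 378^64=313; 378^94 = 378^2 * 378^4 * 378^8 * 378^16 * 378^64 = 633 (mod 977); answer 633

633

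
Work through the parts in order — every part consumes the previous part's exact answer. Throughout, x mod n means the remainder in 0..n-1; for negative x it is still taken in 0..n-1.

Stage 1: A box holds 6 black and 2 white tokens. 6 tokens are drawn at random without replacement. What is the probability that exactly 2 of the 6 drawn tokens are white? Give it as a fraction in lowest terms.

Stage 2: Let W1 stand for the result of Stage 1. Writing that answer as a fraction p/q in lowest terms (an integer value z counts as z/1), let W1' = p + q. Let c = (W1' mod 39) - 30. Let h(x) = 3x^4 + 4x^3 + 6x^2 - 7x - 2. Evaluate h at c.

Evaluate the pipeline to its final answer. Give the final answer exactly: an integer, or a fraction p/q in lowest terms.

Stage 1: total draws C(8,6) = 28; favorable C(2,2)*C(6,4) = 15; P = 15/28; answer 15/28
Stage 2: W1 = 15/28; threaded value p + q = 43; c = -26; 3*(-26)^4 + 4*(-26)^3 + 6*(-26)^2 - 7*(-26)^1 - 2 = (1370928) + (-70304) + (4056) + (182) + (-2) = 1304860; answer 1304860

1304860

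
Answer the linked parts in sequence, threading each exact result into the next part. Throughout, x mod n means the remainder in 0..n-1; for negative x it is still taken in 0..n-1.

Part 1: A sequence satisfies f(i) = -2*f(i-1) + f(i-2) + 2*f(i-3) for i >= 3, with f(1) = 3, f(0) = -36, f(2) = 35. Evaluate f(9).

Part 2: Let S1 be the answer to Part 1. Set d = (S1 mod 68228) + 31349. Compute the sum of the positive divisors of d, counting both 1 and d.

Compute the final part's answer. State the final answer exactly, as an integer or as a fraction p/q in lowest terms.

Part 1: f(3) = -2*(35) + 1*(3) + 2*(-36) = -139; iterating: f(3)=-139, f(4)=319, f(5)=-707, f(6)=1455, f(7)=-2979, f(8)=5999, f(9)=-12067; answer -12067
Part 2: S1 = -12067; d = 87510; 87510 = 2 * 3 * 5 * 2917; sigma = (1 + 2) * (1 + 3) * (1 + 5) * (1 + 2917) = 3 * 4 * 6 * 2918 = 210096; answer 210096

210096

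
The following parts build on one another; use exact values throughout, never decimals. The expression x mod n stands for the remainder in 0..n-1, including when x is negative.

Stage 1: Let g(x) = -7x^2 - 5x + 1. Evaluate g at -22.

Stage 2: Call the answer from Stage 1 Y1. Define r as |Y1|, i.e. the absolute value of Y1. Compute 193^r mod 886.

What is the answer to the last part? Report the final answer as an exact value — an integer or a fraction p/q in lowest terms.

Stage 1: -7*(-22)^2 - 5*(-22)^1 + 1 = (-3388) + (110) + (1) = -3277; answer -3277
Stage 2: Y1 = -3277; r = 3277; squarings mod 886: 193^1=193, 193^2=37, 193^4=483, 193^8=271, 193^16=789, 193^32=549, 193^64=161, 193^128=227, 193^256=141, 193^512=389, 193^1024=701, 193^2048=557; 193^3277 = 193^1 * 193^4 * 193^8 * 193^64 * 193^128 * 193^1024 * 193^2048 = 527 (mod 886); answer 527

527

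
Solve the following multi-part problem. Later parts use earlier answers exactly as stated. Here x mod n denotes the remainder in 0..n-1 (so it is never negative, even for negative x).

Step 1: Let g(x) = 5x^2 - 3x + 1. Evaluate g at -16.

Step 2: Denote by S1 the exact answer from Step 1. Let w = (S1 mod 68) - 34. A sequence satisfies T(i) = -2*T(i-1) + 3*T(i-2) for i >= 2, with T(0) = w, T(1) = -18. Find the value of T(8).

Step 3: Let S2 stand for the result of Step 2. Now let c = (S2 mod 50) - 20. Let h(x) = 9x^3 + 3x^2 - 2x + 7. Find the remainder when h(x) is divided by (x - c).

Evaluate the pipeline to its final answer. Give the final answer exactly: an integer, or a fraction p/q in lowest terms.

Step 1: 5*(-16)^2 - 3*(-16)^1 + 1 = (1280) + (48) + (1) = 1329; answer 1329
Step 2: S1 = 1329; w = 3; T(2) = -2*(-18) + 3*(3) = 45; iterating: T(2)=45, T(3)=-144, T(4)=423, T(5)=-1278, T(6)=3825, T(7)=-11484, T(8)=34443; answer 34443
Step 3: S2 = 34443; c = 23; remainder = value at the root: 9*(23)^3 + 3*(23)^2 - 2*(23)^1 + 7 = (109503) + (1587) + (-46) + (7) = 111051; answer 111051

111051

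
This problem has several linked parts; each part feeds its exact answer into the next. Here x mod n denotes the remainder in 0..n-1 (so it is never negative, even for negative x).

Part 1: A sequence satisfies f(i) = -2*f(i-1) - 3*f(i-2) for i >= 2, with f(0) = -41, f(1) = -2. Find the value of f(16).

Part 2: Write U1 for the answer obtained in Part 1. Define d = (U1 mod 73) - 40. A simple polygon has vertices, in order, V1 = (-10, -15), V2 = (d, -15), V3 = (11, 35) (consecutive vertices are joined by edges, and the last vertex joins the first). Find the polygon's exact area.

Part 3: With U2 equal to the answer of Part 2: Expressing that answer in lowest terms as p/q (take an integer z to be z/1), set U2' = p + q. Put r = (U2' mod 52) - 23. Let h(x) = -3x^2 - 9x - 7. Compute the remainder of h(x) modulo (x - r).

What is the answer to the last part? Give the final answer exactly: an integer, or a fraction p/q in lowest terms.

Part 1: f(2) = -2*(-2) - 3*(-41) = 127; iterating: f(2)=127, f(3)=-248, f(4)=115, f(5)=514, f(6)=-1373, f(7)=1204, f(8)=1711, f(9)=-7034, f(10)=8935, f(11)=3232, f(12)=-33269, f(13)=56842, f(14)=-13877, f(15)=-142772, f(16)=327175; answer 327175
Part 2: U1 = 327175; d = 22; cross terms: (-10*-15 - 22*-15)=480, (22*35 - 11*-15)=935, (11*-15 - -10*35)=185; twice the area = |1600| = 1600; area = 800; answer 800
Part 3: U2 = 800; threaded value p + q = 801; r = -2; remainder = value at the root: -3*(-2)^2 - 9*(-2)^1 - 7 = (-12) + (18) + (-7) = -1; answer -1

-1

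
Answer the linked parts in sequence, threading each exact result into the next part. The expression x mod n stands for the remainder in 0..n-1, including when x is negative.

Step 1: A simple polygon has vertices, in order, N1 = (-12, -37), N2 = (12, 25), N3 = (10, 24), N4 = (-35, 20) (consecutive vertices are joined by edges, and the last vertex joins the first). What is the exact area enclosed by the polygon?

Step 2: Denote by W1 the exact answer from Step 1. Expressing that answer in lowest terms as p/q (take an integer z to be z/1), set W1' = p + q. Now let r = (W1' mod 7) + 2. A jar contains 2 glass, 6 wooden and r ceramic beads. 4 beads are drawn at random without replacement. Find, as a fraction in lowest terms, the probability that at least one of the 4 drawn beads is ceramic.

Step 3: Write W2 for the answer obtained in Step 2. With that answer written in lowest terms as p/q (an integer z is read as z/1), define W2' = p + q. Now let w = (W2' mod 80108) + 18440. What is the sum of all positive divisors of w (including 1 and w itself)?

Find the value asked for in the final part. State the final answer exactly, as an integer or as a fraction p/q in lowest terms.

19936

Step 1: cross terms: (-12*25 - 12*-37)=144, (12*24 - 10*25)=38, (10*20 - -35*24)=1040, (-35*-37 - -12*20)=1535; twice the area = |2757| = 2757; area = 2757/2; answer 2757/2
Step 2: W1 = 2757/2; threaded value p + q = 2759; r = 3; total draws C(11,4) = 330; complement C(8,4) = 70; favorable 330 - 70 = 260; P = 26/33; answer 26/33
Step 3: W2 = 26/33; threaded value p + q = 59; w = 18499; 18499 = 13 * 1423; sigma = (1 + 13) * (1 + 1423) = 14 * 1424 = 19936; answer 19936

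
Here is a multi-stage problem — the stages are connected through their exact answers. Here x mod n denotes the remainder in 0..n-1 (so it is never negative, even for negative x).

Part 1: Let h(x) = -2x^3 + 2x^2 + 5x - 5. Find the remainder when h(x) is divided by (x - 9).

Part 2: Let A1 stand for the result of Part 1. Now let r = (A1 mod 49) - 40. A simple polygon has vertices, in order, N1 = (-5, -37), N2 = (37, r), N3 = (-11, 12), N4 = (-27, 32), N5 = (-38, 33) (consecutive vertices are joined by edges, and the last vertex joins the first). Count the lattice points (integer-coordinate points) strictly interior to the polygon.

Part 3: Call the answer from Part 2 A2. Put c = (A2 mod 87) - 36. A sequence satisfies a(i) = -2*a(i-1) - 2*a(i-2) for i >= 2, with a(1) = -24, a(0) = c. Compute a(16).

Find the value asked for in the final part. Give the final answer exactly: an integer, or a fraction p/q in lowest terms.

Part 1: remainder = value at the root: -2*(9)^3 + 2*(9)^2 + 5*(9)^1 - 5 = (-1458) + (162) + (45) + (-5) = -1256; answer -1256
Part 2: A1 = -1256; r = -22; cross terms: (-5*-22 - 37*-37)=1479, (37*12 - -11*-22)=202, (-11*32 - -27*12)=-28, (-27*33 - -38*32)=325, (-38*-37 - -5*33)=1571; twice the area = |3549| = 3549; area = 3549/2; boundary points = 3 + 2 + 4 + 1 + 1 = 11; strictly interior points = area - boundary/2 + 1 = 1770; answer 1770
Part 3: A2 = 1770; c = -6; a(2) = -2*(-24) - 2*(-6) = 60; iterating: a(2)=60, a(3)=-72, a(4)=24, a(5)=96, a(6)=-240, a(7)=288, a(8)=-96, a(9)=-384, a(10)=960, a(11)=-1152, a(12)=384, a(13)=1536, a(14)=-3840, a(15)=4608, a(16)=-1536; answer -1536

-1536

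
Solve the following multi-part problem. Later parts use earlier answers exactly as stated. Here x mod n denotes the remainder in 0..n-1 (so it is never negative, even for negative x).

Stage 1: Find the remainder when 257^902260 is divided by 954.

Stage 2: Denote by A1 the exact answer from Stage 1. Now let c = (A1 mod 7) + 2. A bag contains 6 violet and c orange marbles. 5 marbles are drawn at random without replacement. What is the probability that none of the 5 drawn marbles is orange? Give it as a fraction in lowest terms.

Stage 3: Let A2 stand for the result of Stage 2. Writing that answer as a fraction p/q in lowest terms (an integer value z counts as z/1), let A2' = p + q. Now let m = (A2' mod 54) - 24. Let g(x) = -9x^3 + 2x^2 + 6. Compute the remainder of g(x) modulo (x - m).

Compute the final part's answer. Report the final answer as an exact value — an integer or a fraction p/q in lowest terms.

-4474

Stage 1: squarings mod 954: 257^1=257, 257^2=223, 257^4=121, 257^8=331, 257^16=805, 257^32=259, 257^64=301, 257^128=925, 257^256=841, 257^512=367, 257^1024=175, 257^2048=97, 257^4096=823, 257^8192=943, 257^16384=121, 257^32768=331, 257^65536=805, 257^131072=259, 257^262144=301, 257^524288=925; 257^902260 = 257^4 * 257^16 * 257^32 * 257^64 * 257^1024 * 257^16384 * 257^32768 * 257^65536 * 257^262144 * 257^524288 = 13 (mod 954); answer 13
Stage 2: A1 = 13; c = 8; total draws C(14,5) = 2002; favorable C(6,5) = 6; P = 3/1001; answer 3/1001
Stage 3: A2 = 3/1001; threaded value p + q = 1004; m = 8; remainder = value at the root: -9*(8)^3 + 2*(8)^2 + 6 = (-4608) + (128) + (6) = -4474; answer -4474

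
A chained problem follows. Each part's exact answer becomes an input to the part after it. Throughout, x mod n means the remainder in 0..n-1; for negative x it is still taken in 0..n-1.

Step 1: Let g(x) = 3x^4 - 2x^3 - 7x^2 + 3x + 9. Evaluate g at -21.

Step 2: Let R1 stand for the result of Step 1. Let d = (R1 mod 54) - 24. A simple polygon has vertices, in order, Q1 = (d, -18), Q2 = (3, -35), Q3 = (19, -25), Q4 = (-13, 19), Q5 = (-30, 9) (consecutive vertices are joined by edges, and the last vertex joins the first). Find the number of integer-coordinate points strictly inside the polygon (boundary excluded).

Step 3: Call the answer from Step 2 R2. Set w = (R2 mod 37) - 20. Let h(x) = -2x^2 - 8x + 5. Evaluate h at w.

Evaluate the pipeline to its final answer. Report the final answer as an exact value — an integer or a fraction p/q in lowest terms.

Step 1: 3*(-21)^4 - 2*(-21)^3 - 7*(-21)^2 + 3*(-21)^1 + 9 = (583443) + (18522) + (-3087) + (-63) + (9) = 598824; answer 598824
Step 2: R1 = 598824; d = -6; cross terms: (-6*-35 - 3*-18)=264, (3*-25 - 19*-35)=590, (19*19 - -13*-25)=36, (-13*9 - -30*19)=453, (-30*-18 - -6*9)=594; twice the area = |1937| = 1937; area = 1937/2; boundary points = 1 + 2 + 4 + 1 + 3 = 11; strictly interior points = area - boundary/2 + 1 = 964; answer 964
Step 3: R2 = 964; w = -18; -2*(-18)^2 - 8*(-18)^1 + 5 = (-648) + (144) + (5) = -499; answer -499

-499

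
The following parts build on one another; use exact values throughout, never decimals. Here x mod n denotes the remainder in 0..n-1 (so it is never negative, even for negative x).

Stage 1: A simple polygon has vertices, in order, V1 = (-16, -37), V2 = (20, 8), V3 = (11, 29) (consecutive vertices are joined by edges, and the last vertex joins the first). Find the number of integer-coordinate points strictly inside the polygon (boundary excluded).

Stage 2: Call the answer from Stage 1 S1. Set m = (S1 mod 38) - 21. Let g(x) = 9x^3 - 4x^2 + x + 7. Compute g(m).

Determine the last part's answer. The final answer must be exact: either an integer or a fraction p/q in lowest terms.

Stage 1: cross terms: (-16*8 - 20*-37)=612, (20*29 - 11*8)=492, (11*-37 - -16*29)=57; twice the area = |1161| = 1161; area = 1161/2; boundary points = 9 + 3 + 3 = 15; strictly interior points = area - boundary/2 + 1 = 574; answer 574
Stage 2: S1 = 574; m = -17; 9*(-17)^3 - 4*(-17)^2 + 1*(-17)^1 + 7 = (-44217) + (-1156) + (-17) + (7) = -45383; answer -45383

-45383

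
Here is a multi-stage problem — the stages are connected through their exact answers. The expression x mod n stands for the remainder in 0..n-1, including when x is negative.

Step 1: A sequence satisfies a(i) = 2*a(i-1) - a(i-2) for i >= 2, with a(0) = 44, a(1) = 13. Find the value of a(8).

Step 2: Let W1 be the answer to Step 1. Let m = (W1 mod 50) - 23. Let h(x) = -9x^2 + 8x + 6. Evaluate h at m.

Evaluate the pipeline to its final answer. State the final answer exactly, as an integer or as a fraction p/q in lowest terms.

Step 1: a(2) = 2*(13) - 1*(44) = -18; iterating: a(2)=-18, a(3)=-49, a(4)=-80, a(5)=-111, a(6)=-142, a(7)=-173, a(8)=-204; answer -204
Step 2: W1 = -204; m = 23; -9*(23)^2 + 8*(23)^1 + 6 = (-4761) + (184) + (6) = -4571; answer -4571

-4571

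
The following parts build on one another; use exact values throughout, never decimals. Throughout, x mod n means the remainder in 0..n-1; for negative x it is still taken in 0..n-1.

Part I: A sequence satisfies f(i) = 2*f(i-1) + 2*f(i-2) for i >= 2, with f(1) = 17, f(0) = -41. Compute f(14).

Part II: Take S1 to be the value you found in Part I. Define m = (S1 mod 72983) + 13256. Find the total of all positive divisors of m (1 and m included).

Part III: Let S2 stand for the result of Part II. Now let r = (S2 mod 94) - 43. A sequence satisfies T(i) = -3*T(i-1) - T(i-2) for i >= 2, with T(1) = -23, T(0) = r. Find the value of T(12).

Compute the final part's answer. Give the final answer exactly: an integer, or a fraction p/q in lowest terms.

588267

Part I: f(2) = 2*(17) + 2*(-41) = -48; iterating: f(2)=-48, f(3)=-62, f(4)=-220, f(5)=-564, f(6)=-1568, f(7)=-4264, f(8)=-11664, f(9)=-31856, f(10)=-87040, f(11)=-237792, f(12)=-649664, f(13)=-1774912, f(14)=-4849152; answer -4849152
Part II: S1 = -4849152; m = 53965; 53965 = 5 * 43 * 251; sigma = (1 + 5) * (1 + 43) * (1 + 251) = 6 * 44 * 252 = 66528; answer 66528
Part III: S2 = 66528; r = 27; T(2) = -3*(-23) - 1*(27) = 42; iterating: T(2)=42, T(3)=-103, T(4)=267, T(5)=-698, T(6)=1827, T(7)=-4783, T(8)=12522, T(9)=-32783, T(10)=85827, T(11)=-224698, T(12)=588267; answer 588267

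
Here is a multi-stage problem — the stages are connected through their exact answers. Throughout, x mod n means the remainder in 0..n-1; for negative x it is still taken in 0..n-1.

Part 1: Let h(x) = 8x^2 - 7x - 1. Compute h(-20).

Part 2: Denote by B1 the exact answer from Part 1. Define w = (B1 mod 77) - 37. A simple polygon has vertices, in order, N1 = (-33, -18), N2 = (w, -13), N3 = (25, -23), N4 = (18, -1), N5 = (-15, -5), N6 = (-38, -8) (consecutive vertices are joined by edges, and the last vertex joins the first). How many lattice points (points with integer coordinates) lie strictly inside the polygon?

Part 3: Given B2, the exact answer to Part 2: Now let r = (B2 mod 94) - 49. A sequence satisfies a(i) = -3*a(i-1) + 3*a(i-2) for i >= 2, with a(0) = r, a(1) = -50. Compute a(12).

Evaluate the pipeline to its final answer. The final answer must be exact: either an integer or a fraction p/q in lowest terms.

Part 1: 8*(-20)^2 - 7*(-20)^1 - 1 = (3200) + (140) + (-1) = 3339; answer 3339
Part 2: B1 = 3339; w = -9; cross terms: (-33*-13 - -9*-18)=267, (-9*-23 - 25*-13)=532, (25*-1 - 18*-23)=389, (18*-5 - -15*-1)=-105, (-15*-8 - -38*-5)=-70, (-38*-18 - -33*-8)=420; twice the area = |1433| = 1433; area = 1433/2; boundary points = 1 + 2 + 1 + 1 + 1 + 5 = 11; strictly interior points = area - boundary/2 + 1 = 712; answer 712
Part 3: B2 = 712; r = 5; a(2) = -3*(-50) + 3*(5) = 165; iterating: a(2)=165, a(3)=-645, a(4)=2430, a(5)=-9225, a(6)=34965, a(7)=-132570, a(8)=502605, a(9)=-1905525, a(10)=7224390, a(11)=-27389745, a(12)=103842405; answer 103842405

103842405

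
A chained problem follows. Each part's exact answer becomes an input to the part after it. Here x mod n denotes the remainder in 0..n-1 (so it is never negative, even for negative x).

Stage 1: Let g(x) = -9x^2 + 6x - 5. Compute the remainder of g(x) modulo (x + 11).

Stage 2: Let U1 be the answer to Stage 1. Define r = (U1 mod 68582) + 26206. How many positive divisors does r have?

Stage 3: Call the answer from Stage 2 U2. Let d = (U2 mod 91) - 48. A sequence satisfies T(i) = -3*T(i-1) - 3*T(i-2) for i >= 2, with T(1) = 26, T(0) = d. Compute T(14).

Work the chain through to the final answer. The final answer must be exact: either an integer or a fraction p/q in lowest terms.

Stage 1: remainder = value at the root: -9*(-11)^2 + 6*(-11)^1 - 5 = (-1089) + (-66) + (-5) = -1160; answer -1160
Stage 2: U1 = -1160; r = 93628; 93628 = 2^2 * 89 * 263; number of divisors = (2+1) * (1+1) * (1+1) = 12; answer 12
Stage 3: U2 = 12; d = -36; T(2) = -3*(26) - 3*(-36) = 30; iterating: T(2)=30, T(3)=-168, T(4)=414, T(5)=-738, T(6)=972, T(7)=-702, T(8)=-810, T(9)=4536, T(10)=-11178, T(11)=19926, T(12)=-26244, T(13)=18954, T(14)=21870; answer 21870

21870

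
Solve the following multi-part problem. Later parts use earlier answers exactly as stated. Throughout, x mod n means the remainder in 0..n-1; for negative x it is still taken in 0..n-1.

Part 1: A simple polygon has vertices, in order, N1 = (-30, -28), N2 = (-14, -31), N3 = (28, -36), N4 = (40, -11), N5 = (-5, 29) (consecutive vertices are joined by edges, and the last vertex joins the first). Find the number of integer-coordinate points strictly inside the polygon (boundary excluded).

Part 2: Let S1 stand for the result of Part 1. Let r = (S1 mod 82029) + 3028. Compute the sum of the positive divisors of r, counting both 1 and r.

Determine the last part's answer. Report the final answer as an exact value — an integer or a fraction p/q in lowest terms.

6048

Part 1: cross terms: (-30*-31 - -14*-28)=538, (-14*-36 - 28*-31)=1372, (28*-11 - 40*-36)=1132, (40*29 - -5*-11)=1105, (-5*-28 - -30*29)=1010; twice the area = |5157| = 5157; area = 5157/2; boundary points = 1 + 1 + 1 + 5 + 1 = 9; strictly interior points = area - boundary/2 + 1 = 2575; answer 2575
Part 2: S1 = 2575; r = 5603; 5603 = 13 * 431; sigma = (1 + 13) * (1 + 431) = 14 * 432 = 6048; answer 6048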